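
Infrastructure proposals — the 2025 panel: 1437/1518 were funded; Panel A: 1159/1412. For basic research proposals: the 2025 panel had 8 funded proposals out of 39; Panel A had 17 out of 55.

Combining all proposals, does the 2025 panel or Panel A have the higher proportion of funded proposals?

Infrastructure: the 2025 panel 1437/1518 = 94.7%, Panel A 1159/1412 = 82.1% → the 2025 panel
Basic research: the 2025 panel 8/39 = 20.5%, Panel A 17/55 = 30.9% → Panel A
Overall: the 2025 panel 1445/1557 = 92.8%, Panel A 1176/1467 = 80.2% → the 2025 panel
(Neither sweeps every proposal group, but the 2025 panel has the higher pooled rate.)

the 2025 panel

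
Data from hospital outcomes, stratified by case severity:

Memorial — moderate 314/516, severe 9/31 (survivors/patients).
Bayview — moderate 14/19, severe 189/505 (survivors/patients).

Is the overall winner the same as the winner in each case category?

Moderate: Memorial 314/516 = 60.9%, Bayview 14/19 = 73.7% → Bayview
Severe: Memorial 9/31 = 29.0%, Bayview 189/505 = 37.4% → Bayview
Overall: Memorial 323/547 = 59.0%, Bayview 203/524 = 38.7% → Memorial
Bayview wins each case group but Memorial wins overall — the comparison reverses. Bayview's patients skew toward severe, which has a lower base rate.

No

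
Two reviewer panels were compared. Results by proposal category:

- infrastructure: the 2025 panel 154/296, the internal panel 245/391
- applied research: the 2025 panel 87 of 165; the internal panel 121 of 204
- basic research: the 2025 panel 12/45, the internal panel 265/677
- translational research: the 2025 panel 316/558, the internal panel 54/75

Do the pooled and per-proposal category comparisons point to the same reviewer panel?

Infrastructure: the 2025 panel 154/296 = 52.0%, the internal panel 245/391 = 62.7% → the internal panel
Applied research: the 2025 panel 87/165 = 52.7%, the internal panel 121/204 = 59.3% → the internal panel
Basic research: the 2025 panel 12/45 = 26.7%, the internal panel 265/677 = 39.1% → the internal panel
Translational research: the 2025 panel 316/558 = 56.6%, the internal panel 54/75 = 72.0% → the internal panel
Overall: the 2025 panel 569/1064 = 53.5%, the internal panel 685/1347 = 50.9% → the 2025 panel
The internal panel wins each proposal group but the 2025 panel wins overall — the comparison reverses. The internal panel's proposals skew toward basic research, which has a lower base rate.

No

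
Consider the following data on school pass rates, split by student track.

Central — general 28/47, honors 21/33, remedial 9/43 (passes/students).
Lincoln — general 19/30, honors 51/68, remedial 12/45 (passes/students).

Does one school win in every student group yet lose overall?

General: Central 28/47 = 59.6%, Lincoln 19/30 = 63.3% → Lincoln
Honors: Central 21/33 = 63.6%, Lincoln 51/68 = 75.0% → Lincoln
Remedial: Central 9/43 = 20.9%, Lincoln 12/45 = 26.7% → Lincoln
Overall: Central 58/123 = 47.2%, Lincoln 82/143 = 57.3% → Lincoln
Lincoln wins overall and in every student group — no reversal.

No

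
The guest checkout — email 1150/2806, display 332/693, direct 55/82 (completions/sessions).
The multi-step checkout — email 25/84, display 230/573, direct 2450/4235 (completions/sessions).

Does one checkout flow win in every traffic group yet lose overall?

Yes

Email: the guest checkout 1150/2806 = 41.0%, the multi-step checkout 25/84 = 29.8% → the guest checkout
Display: the guest checkout 332/693 = 47.9%, the multi-step checkout 230/573 = 40.1% → the guest checkout
Direct: the guest checkout 55/82 = 67.1%, the multi-step checkout 2450/4235 = 57.9% → the guest checkout
Overall: the guest checkout 1537/3581 = 42.9%, the multi-step checkout 2705/4892 = 55.3% → the multi-step checkout
The guest checkout wins each traffic group but the multi-step checkout wins overall — the comparison reverses. The guest checkout's sessions skew toward email, which has a lower base rate.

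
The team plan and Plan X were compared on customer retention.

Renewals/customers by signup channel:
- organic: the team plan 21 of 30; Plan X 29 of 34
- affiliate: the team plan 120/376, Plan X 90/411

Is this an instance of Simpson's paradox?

Organic: the team plan 21/30 = 70.0%, Plan X 29/34 = 85.3% → Plan X
Affiliate: the team plan 120/376 = 31.9%, Plan X 90/411 = 21.9% → the team plan
Overall: the team plan 141/406 = 34.7%, Plan X 119/445 = 26.7% → the team plan
Neither sweeps: the team plan wins 1 of 2 groups, Plan X wins 1. The team plan wins overall but not every group — no Simpson reversal.

No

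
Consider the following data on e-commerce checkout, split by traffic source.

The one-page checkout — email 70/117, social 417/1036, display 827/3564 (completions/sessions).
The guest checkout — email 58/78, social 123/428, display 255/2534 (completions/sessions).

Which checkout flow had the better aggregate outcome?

Email: the one-page checkout 70/117 = 59.8%, the guest checkout 58/78 = 74.4% → the guest checkout
Social: the one-page checkout 417/1036 = 40.3%, the guest checkout 123/428 = 28.7% → the one-page checkout
Display: the one-page checkout 827/3564 = 23.2%, the guest checkout 255/2534 = 10.1% → the one-page checkout
Overall: the one-page checkout 1314/4717 = 27.9%, the guest checkout 436/3040 = 14.3% → the one-page checkout
(Neither sweeps every traffic group, but the one-page checkout has the higher pooled rate.)

the one-page checkout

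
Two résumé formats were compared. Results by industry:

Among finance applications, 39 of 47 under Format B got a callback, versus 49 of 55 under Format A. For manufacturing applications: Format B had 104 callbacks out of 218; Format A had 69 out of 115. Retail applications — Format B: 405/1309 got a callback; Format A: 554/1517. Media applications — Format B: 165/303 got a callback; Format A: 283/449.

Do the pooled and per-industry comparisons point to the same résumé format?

Yes

Finance: Format B 39/47 = 83.0%, Format A 49/55 = 89.1% → Format A
Manufacturing: Format B 104/218 = 47.7%, Format A 69/115 = 60.0% → Format A
Retail: Format B 405/1309 = 30.9%, Format A 554/1517 = 36.5% → Format A
Media: Format B 165/303 = 54.5%, Format A 283/449 = 63.0% → Format A
Overall: Format B 713/1877 = 38.0%, Format A 955/2136 = 44.7% → Format A
Format A wins overall and in every industry group — no reversal.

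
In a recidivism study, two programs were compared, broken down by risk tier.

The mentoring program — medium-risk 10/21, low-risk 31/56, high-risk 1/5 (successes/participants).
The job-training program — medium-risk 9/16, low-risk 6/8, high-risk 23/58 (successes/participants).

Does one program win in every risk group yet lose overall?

Medium-risk: the mentoring program 10/21 = 47.6%, the job-training program 9/16 = 56.2% → the job-training program
Low-risk: the mentoring program 31/56 = 55.4%, the job-training program 6/8 = 75.0% → the job-training program
High-risk: the mentoring program 1/5 = 20.0%, the job-training program 23/58 = 39.7% → the job-training program
Overall: the mentoring program 42/82 = 51.2%, the job-training program 38/82 = 46.3% → the mentoring program
The job-training program wins each risk group but the mentoring program wins overall — the comparison reverses. The job-training program's participants skew toward high-risk, which has a lower base rate.

Yes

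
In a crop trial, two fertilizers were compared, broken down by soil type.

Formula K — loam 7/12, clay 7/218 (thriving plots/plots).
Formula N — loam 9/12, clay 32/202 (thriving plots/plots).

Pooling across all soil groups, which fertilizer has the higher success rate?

Formula N

Loam: Formula K 7/12 = 58.3%, Formula N 9/12 = 75.0% → Formula N
Clay: Formula K 7/218 = 3.2%, Formula N 32/202 = 15.8% → Formula N
Overall: Formula K 14/230 = 6.1%, Formula N 41/214 = 19.2% → Formula N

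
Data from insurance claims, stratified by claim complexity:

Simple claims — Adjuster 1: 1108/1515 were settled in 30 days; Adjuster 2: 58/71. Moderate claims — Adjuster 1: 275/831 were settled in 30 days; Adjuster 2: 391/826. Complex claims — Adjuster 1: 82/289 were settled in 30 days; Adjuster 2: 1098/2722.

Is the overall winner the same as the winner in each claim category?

Simple: Adjuster 1 1108/1515 = 73.1%, Adjuster 2 58/71 = 81.7% → Adjuster 2
Moderate: Adjuster 1 275/831 = 33.1%, Adjuster 2 391/826 = 47.3% → Adjuster 2
Complex: Adjuster 1 82/289 = 28.4%, Adjuster 2 1098/2722 = 40.3% → Adjuster 2
Overall: Adjuster 1 1465/2635 = 55.6%, Adjuster 2 1547/3619 = 42.7% → Adjuster 1
Adjuster 2 wins each claim group but Adjuster 1 wins overall — the comparison reverses. Adjuster 2's claims skew toward complex, which has a lower base rate.

No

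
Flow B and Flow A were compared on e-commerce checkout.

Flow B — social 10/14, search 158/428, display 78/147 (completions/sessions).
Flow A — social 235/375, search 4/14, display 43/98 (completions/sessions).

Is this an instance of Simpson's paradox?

Social: Flow B 10/14 = 71.4%, Flow A 235/375 = 62.7% → Flow B
Search: Flow B 158/428 = 36.9%, Flow A 4/14 = 28.6% → Flow B
Display: Flow B 78/147 = 53.1%, Flow A 43/98 = 43.9% → Flow B
Overall: Flow B 246/589 = 41.8%, Flow A 282/487 = 57.9% → Flow A
Flow B wins each traffic group but Flow A wins overall — the comparison reverses. Flow B's sessions skew toward search, which has a lower base rate.

Yes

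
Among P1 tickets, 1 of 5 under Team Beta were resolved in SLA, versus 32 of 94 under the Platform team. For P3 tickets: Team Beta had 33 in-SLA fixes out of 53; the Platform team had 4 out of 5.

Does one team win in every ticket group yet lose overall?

P1: Team Beta 1/5 = 20.0%, the Platform team 32/94 = 34.0% → the Platform team
P3: Team Beta 33/53 = 62.3%, the Platform team 4/5 = 80.0% → the Platform team
Overall: Team Beta 34/58 = 58.6%, the Platform team 36/99 = 36.4% → Team Beta
The Platform team wins each ticket group but Team Beta wins overall — the comparison reverses. The Platform team's tickets skew toward P1, which has a lower base rate.

Yes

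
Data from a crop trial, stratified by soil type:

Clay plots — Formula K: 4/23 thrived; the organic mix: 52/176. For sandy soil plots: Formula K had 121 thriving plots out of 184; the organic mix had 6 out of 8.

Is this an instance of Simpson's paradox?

Yes

Clay: Formula K 4/23 = 17.4%, the organic mix 52/176 = 29.5% → the organic mix
Sandy soil: Formula K 121/184 = 65.8%, the organic mix 6/8 = 75.0% → the organic mix
Overall: Formula K 125/207 = 60.4%, the organic mix 58/184 = 31.5% → Formula K
The organic mix wins each soil group but Formula K wins overall — the comparison reverses. The organic mix's plots skew toward clay, which has a lower base rate.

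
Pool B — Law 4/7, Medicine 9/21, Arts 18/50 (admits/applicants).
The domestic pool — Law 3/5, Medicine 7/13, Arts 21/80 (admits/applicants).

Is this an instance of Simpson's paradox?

Law: Pool B 4/7 = 57.1%, the domestic pool 3/5 = 60.0% → the domestic pool
Medicine: Pool B 9/21 = 42.9%, the domestic pool 7/13 = 53.8% → the domestic pool
Arts: Pool B 18/50 = 36.0%, the domestic pool 21/80 = 26.2% → Pool B
Overall: Pool B 31/78 = 39.7%, the domestic pool 31/98 = 31.6% → Pool B
Neither sweeps: Pool B wins 1 of 3 groups, the domestic pool wins 2. Pool B wins overall but not every group — no Simpson reversal.

No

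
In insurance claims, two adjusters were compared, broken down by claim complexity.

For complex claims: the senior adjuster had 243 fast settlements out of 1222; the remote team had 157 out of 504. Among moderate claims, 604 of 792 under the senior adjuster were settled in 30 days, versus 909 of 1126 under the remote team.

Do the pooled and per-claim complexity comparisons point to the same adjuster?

Yes

Complex: the senior adjuster 243/1222 = 19.9%, the remote team 157/504 = 31.2% → the remote team
Moderate: the senior adjuster 604/792 = 76.3%, the remote team 909/1126 = 80.7% → the remote team
Overall: the senior adjuster 847/2014 = 42.1%, the remote team 1066/1630 = 65.4% → the remote team
The remote team wins overall and in every claim group — no reversal.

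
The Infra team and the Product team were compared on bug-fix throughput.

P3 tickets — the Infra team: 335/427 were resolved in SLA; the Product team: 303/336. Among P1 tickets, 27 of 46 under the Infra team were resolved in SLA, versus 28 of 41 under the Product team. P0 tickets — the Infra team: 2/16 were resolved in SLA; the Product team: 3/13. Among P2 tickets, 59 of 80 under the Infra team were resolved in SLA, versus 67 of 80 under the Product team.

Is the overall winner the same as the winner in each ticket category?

Yes

P3: the Infra team 335/427 = 78.5%, the Product team 303/336 = 90.2% → the Product team
P1: the Infra team 27/46 = 58.7%, the Product team 28/41 = 68.3% → the Product team
P0: the Infra team 2/16 = 12.5%, the Product team 3/13 = 23.1% → the Product team
P2: the Infra team 59/80 = 73.8%, the Product team 67/80 = 83.8% → the Product team
Overall: the Infra team 423/569 = 74.3%, the Product team 401/470 = 85.3% → the Product team
The Product team wins overall and in every ticket group — no reversal.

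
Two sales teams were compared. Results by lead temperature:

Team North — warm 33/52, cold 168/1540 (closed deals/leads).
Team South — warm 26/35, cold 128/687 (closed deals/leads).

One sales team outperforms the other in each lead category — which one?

Warm: Team North 33/52 = 63.5%, Team South 26/35 = 74.3% → Team South
Cold: Team North 168/1540 = 10.9%, Team South 128/687 = 18.6% → Team South
Team South has the higher rate in both groups.

Team South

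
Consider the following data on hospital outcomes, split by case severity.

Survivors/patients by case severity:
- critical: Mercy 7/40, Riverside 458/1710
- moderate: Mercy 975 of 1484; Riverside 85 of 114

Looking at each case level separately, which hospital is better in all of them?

Riverside

Critical: Mercy 7/40 = 17.5%, Riverside 458/1710 = 26.8% → Riverside
Moderate: Mercy 975/1484 = 65.7%, Riverside 85/114 = 74.6% → Riverside
Riverside has the higher rate in both groups.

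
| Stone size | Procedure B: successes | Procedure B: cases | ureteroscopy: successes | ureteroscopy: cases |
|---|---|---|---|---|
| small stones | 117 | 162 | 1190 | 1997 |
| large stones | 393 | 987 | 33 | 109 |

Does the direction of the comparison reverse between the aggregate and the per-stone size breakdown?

Small stones: Procedure B 117/162 = 72.2%, ureteroscopy 1190/1997 = 59.6% → Procedure B
Large stones: Procedure B 393/987 = 39.8%, ureteroscopy 33/109 = 30.3% → Procedure B
Overall: Procedure B 510/1149 = 44.4%, ureteroscopy 1223/2106 = 58.1% → ureteroscopy
Procedure B wins each stone group but ureteroscopy wins overall — the comparison reverses. Procedure B's cases skew toward large stones, which has a lower base rate.

Yes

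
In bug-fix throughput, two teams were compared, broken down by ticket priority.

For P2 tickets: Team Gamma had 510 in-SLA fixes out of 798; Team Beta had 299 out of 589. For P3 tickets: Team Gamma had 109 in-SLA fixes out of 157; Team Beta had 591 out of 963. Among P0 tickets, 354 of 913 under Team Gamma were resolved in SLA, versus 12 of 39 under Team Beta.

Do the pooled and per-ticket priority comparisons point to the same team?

P2: Team Gamma 510/798 = 63.9%, Team Beta 299/589 = 50.8% → Team Gamma
P3: Team Gamma 109/157 = 69.4%, Team Beta 591/963 = 61.4% → Team Gamma
P0: Team Gamma 354/913 = 38.8%, Team Beta 12/39 = 30.8% → Team Gamma
Overall: Team Gamma 973/1868 = 52.1%, Team Beta 902/1591 = 56.7% → Team Beta
Team Gamma wins each ticket group but Team Beta wins overall — the comparison reverses. Team Gamma's tickets skew toward P0, which has a lower base rate.

No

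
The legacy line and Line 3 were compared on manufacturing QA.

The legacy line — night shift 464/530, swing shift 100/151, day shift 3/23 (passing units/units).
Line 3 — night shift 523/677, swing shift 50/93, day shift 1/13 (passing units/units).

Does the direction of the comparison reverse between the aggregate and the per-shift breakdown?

Night shift: the legacy line 464/530 = 87.5%, Line 3 523/677 = 77.3% → the legacy line
Swing shift: the legacy line 100/151 = 66.2%, Line 3 50/93 = 53.8% → the legacy line
Day shift: the legacy line 3/23 = 13.0%, Line 3 1/13 = 7.7% → the legacy line
Overall: the legacy line 567/704 = 80.5%, Line 3 574/783 = 73.3% → the legacy line
The legacy line wins overall and in every shift group — no reversal.

No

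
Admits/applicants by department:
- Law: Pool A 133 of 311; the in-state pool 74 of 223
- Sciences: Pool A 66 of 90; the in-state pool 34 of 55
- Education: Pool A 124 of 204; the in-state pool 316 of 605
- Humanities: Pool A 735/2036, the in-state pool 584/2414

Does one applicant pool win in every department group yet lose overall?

No

Law: Pool A 133/311 = 42.8%, the in-state pool 74/223 = 33.2% → Pool A
Sciences: Pool A 66/90 = 73.3%, the in-state pool 34/55 = 61.8% → Pool A
Education: Pool A 124/204 = 60.8%, the in-state pool 316/605 = 52.2% → Pool A
Humanities: Pool A 735/2036 = 36.1%, the in-state pool 584/2414 = 24.2% → Pool A
Overall: Pool A 1058/2641 = 40.1%, the in-state pool 1008/3297 = 30.6% → Pool A
Pool A wins overall and in every department group — no reversal.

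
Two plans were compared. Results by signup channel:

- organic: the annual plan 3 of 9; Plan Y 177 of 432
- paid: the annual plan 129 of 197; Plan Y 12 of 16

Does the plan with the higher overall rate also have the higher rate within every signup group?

Organic: the annual plan 3/9 = 33.3%, Plan Y 177/432 = 41.0% → Plan Y
Paid: the annual plan 129/197 = 65.5%, Plan Y 12/16 = 75.0% → Plan Y
Overall: the annual plan 132/206 = 64.1%, Plan Y 189/448 = 42.2% → the annual plan
Plan Y wins each signup group but the annual plan wins overall — the comparison reverses. Plan Y's customers skew toward organic, which has a lower base rate.

No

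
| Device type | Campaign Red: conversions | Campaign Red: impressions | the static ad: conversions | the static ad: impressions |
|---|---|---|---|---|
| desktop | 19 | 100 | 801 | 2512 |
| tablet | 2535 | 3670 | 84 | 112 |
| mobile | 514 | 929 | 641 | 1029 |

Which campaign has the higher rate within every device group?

the static ad

Desktop: Campaign Red 19/100 = 19.0%, the static ad 801/2512 = 31.9% → the static ad
Tablet: Campaign Red 2535/3670 = 69.1%, the static ad 84/112 = 75.0% → the static ad
Mobile: Campaign Red 514/929 = 55.3%, the static ad 641/1029 = 62.3% → the static ad
The static ad has the higher rate in all 3 groups.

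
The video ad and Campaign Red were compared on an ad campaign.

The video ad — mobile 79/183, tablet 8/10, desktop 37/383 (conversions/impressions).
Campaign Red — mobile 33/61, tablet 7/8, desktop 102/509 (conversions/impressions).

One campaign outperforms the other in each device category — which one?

Campaign Red

Mobile: the video ad 79/183 = 43.2%, Campaign Red 33/61 = 54.1% → Campaign Red
Tablet: the video ad 8/10 = 80.0%, Campaign Red 7/8 = 87.5% → Campaign Red
Desktop: the video ad 37/383 = 9.7%, Campaign Red 102/509 = 20.0% → Campaign Red
Campaign Red has the higher rate in all 3 groups.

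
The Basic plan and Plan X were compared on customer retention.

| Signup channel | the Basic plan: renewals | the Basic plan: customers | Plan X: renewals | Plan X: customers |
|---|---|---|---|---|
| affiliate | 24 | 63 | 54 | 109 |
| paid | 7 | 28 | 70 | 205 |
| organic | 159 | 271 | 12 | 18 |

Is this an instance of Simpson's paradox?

Yes

Affiliate: the Basic plan 24/63 = 38.1%, Plan X 54/109 = 49.5% → Plan X
Paid: the Basic plan 7/28 = 25.0%, Plan X 70/205 = 34.1% → Plan X
Organic: the Basic plan 159/271 = 58.7%, Plan X 12/18 = 66.7% → Plan X
Overall: the Basic plan 190/362 = 52.5%, Plan X 136/332 = 41.0% → the Basic plan
Plan X wins each signup group but the Basic plan wins overall — the comparison reverses. Plan X's customers skew toward paid, which has a lower base rate.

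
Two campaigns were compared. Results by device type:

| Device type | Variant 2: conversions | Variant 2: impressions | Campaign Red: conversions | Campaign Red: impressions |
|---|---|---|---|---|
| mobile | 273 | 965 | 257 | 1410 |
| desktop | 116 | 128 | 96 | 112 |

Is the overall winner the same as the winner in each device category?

Mobile: Variant 2 273/965 = 28.3%, Campaign Red 257/1410 = 18.2% → Variant 2
Desktop: Variant 2 116/128 = 90.6%, Campaign Red 96/112 = 85.7% → Variant 2
Overall: Variant 2 389/1093 = 35.6%, Campaign Red 353/1522 = 23.2% → Variant 2
Variant 2 wins overall and in every device group — no reversal.

Yes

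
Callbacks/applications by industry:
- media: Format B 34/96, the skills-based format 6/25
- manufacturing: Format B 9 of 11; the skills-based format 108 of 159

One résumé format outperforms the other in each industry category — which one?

Media: Format B 34/96 = 35.4%, the skills-based format 6/25 = 24.0% → Format B
Manufacturing: Format B 9/11 = 81.8%, the skills-based format 108/159 = 67.9% → Format B
Format B has the higher rate in both groups.

Format B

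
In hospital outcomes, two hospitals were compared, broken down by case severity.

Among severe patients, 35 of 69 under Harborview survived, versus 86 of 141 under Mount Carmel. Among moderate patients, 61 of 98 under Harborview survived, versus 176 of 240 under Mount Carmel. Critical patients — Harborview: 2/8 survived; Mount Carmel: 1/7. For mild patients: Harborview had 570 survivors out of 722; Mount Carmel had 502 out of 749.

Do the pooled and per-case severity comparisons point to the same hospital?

No

Severe: Harborview 35/69 = 50.7%, Mount Carmel 86/141 = 61.0% → Mount Carmel
Moderate: Harborview 61/98 = 62.2%, Mount Carmel 176/240 = 73.3% → Mount Carmel
Critical: Harborview 2/8 = 25.0%, Mount Carmel 1/7 = 14.3% → Harborview
Mild: Harborview 570/722 = 78.9%, Mount Carmel 502/749 = 67.0% → Harborview
Overall: Harborview 668/897 = 74.5%, Mount Carmel 765/1137 = 67.3% → Harborview
Neither sweeps: Harborview wins 2 of 4 groups, Mount Carmel wins 2. Harborview wins overall but not every group — no Simpson reversal.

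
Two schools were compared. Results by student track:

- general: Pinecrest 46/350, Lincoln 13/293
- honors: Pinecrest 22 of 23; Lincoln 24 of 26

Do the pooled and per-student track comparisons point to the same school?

Yes

General: Pinecrest 46/350 = 13.1%, Lincoln 13/293 = 4.4% → Pinecrest
Honors: Pinecrest 22/23 = 95.7%, Lincoln 24/26 = 92.3% → Pinecrest
Overall: Pinecrest 68/373 = 18.2%, Lincoln 37/319 = 11.6% → Pinecrest
Pinecrest wins overall and in every student group — no reversal.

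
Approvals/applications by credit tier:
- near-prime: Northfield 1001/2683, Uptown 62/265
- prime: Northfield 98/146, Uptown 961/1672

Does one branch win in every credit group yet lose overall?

Yes

Near-prime: Northfield 1001/2683 = 37.3%, Uptown 62/265 = 23.4% → Northfield
Prime: Northfield 98/146 = 67.1%, Uptown 961/1672 = 57.5% → Northfield
Overall: Northfield 1099/2829 = 38.8%, Uptown 1023/1937 = 52.8% → Uptown
Northfield wins each credit group but Uptown wins overall — the comparison reverses. Northfield's applications skew toward near-prime, which has a lower base rate.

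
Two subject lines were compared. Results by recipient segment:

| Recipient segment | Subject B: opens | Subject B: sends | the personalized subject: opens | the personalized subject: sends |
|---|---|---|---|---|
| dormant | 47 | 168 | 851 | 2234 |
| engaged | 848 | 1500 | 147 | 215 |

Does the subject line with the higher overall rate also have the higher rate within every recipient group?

No

Dormant: Subject B 47/168 = 28.0%, the personalized subject 851/2234 = 38.1% → the personalized subject
Engaged: Subject B 848/1500 = 56.5%, the personalized subject 147/215 = 68.4% → the personalized subject
Overall: Subject B 895/1668 = 53.7%, the personalized subject 998/2449 = 40.8% → Subject B
The personalized subject wins each recipient group but Subject B wins overall — the comparison reverses. The personalized subject's sends skew toward dormant, which has a lower base rate.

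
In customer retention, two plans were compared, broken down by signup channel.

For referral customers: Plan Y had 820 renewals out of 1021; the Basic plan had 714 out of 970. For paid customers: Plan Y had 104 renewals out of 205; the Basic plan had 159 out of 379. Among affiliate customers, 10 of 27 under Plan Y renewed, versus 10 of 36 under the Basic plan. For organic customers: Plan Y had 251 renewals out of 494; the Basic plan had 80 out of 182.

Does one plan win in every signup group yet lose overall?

No

Referral: Plan Y 820/1021 = 80.3%, the Basic plan 714/970 = 73.6% → Plan Y
Paid: Plan Y 104/205 = 50.7%, the Basic plan 159/379 = 42.0% → Plan Y
Affiliate: Plan Y 10/27 = 37.0%, the Basic plan 10/36 = 27.8% → Plan Y
Organic: Plan Y 251/494 = 50.8%, the Basic plan 80/182 = 44.0% → Plan Y
Overall: Plan Y 1185/1747 = 67.8%, the Basic plan 963/1567 = 61.5% → Plan Y
Plan Y wins overall and in every signup group — no reversal.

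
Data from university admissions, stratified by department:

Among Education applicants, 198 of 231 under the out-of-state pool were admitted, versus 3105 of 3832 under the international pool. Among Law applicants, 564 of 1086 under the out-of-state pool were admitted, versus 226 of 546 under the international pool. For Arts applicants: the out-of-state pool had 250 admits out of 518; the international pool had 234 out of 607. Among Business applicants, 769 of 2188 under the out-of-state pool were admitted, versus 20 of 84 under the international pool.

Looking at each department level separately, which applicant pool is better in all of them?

the out-of-state pool

Education: the out-of-state pool 198/231 = 85.7%, the international pool 3105/3832 = 81.0% → the out-of-state pool
Law: the out-of-state pool 564/1086 = 51.9%, the international pool 226/546 = 41.4% → the out-of-state pool
Arts: the out-of-state pool 250/518 = 48.3%, the international pool 234/607 = 38.6% → the out-of-state pool
Business: the out-of-state pool 769/2188 = 35.1%, the international pool 20/84 = 23.8% → the out-of-state pool
The out-of-state pool has the higher rate in all 4 groups.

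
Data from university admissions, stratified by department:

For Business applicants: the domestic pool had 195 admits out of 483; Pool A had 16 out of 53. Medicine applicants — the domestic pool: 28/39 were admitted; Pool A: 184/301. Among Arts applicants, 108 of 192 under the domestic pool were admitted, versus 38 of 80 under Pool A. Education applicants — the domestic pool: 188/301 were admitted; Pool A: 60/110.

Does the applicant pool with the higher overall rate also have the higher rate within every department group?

No

Business: the domestic pool 195/483 = 40.4%, Pool A 16/53 = 30.2% → the domestic pool
Medicine: the domestic pool 28/39 = 71.8%, Pool A 184/301 = 61.1% → the domestic pool
Arts: the domestic pool 108/192 = 56.2%, Pool A 38/80 = 47.5% → the domestic pool
Education: the domestic pool 188/301 = 62.5%, Pool A 60/110 = 54.5% → the domestic pool
Overall: the domestic pool 519/1015 = 51.1%, Pool A 298/544 = 54.8% → Pool A
The domestic pool wins each department group but Pool A wins overall — the comparison reverses. The domestic pool's applicants skew toward Business, which has a lower base rate.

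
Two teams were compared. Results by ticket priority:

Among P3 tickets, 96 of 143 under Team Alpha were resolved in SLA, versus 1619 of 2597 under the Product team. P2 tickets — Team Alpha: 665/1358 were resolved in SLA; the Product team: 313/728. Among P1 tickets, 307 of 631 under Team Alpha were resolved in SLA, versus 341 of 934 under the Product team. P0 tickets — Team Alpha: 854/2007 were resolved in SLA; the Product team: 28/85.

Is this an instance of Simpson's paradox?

P3: Team Alpha 96/143 = 67.1%, the Product team 1619/2597 = 62.3% → Team Alpha
P2: Team Alpha 665/1358 = 49.0%, the Product team 313/728 = 43.0% → Team Alpha
P1: Team Alpha 307/631 = 48.7%, the Product team 341/934 = 36.5% → Team Alpha
P0: Team Alpha 854/2007 = 42.6%, the Product team 28/85 = 32.9% → Team Alpha
Overall: Team Alpha 1922/4139 = 46.4%, the Product team 2301/4344 = 53.0% → the Product team
Team Alpha wins each ticket group but the Product team wins overall — the comparison reverses. Team Alpha's tickets skew toward P0, which has a lower base rate.

Yes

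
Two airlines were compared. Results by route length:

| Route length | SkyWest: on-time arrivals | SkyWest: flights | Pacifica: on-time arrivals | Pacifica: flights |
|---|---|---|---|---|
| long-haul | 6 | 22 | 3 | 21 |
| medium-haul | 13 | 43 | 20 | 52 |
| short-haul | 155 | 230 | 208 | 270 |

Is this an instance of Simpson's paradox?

Long-haul: SkyWest 6/22 = 27.3%, Pacifica 3/21 = 14.3% → SkyWest
Medium-haul: SkyWest 13/43 = 30.2%, Pacifica 20/52 = 38.5% → Pacifica
Short-haul: SkyWest 155/230 = 67.4%, Pacifica 208/270 = 77.0% → Pacifica
Overall: SkyWest 174/295 = 59.0%, Pacifica 231/343 = 67.3% → Pacifica
Neither sweeps: SkyWest wins 1 of 3 groups, Pacifica wins 2. Pacifica wins overall but not every group — no Simpson reversal.

No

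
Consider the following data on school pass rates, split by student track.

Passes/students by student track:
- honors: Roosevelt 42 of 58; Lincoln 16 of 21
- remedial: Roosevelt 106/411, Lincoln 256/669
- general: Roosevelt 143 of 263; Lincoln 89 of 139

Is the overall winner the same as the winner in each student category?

Honors: Roosevelt 42/58 = 72.4%, Lincoln 16/21 = 76.2% → Lincoln
Remedial: Roosevelt 106/411 = 25.8%, Lincoln 256/669 = 38.3% → Lincoln
General: Roosevelt 143/263 = 54.4%, Lincoln 89/139 = 64.0% → Lincoln
Overall: Roosevelt 291/732 = 39.8%, Lincoln 361/829 = 43.5% → Lincoln
Lincoln wins overall and in every student group — no reversal.

Yes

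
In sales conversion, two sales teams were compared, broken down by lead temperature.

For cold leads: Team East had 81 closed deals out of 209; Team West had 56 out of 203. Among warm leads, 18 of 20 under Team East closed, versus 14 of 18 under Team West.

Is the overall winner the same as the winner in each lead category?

Cold: Team East 81/209 = 38.8%, Team West 56/203 = 27.6% → Team East
Warm: Team East 18/20 = 90.0%, Team West 14/18 = 77.8% → Team East
Overall: Team East 99/229 = 43.2%, Team West 70/221 = 31.7% → Team East
Team East wins overall and in every lead group — no reversal.

Yes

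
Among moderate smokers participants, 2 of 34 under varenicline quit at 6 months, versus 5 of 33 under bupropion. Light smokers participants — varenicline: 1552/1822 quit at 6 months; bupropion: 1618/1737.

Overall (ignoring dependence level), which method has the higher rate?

Moderate smokers: varenicline 2/34 = 5.9%, bupropion 5/33 = 15.2% → bupropion
Light smokers: varenicline 1552/1822 = 85.2%, bupropion 1618/1737 = 93.1% → bupropion
Overall: varenicline 1554/1856 = 83.7%, bupropion 1623/1770 = 91.7% → bupropion

bupropion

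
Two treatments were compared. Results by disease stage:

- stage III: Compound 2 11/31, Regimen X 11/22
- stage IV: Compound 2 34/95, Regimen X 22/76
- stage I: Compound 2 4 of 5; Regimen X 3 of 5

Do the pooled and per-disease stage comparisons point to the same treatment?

No

Stage III: Compound 2 11/31 = 35.5%, Regimen X 11/22 = 50.0% → Regimen X
Stage IV: Compound 2 34/95 = 35.8%, Regimen X 22/76 = 28.9% → Compound 2
Stage I: Compound 2 4/5 = 80.0%, Regimen X 3/5 = 60.0% → Compound 2
Overall: Compound 2 49/131 = 37.4%, Regimen X 36/103 = 35.0% → Compound 2
Neither sweeps: Compound 2 wins 2 of 3 groups, Regimen X wins 1. Compound 2 wins overall but not every group — no Simpson reversal.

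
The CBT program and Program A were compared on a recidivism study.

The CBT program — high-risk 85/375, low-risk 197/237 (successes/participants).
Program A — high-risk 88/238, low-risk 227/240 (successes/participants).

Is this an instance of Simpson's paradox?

High-risk: the CBT program 85/375 = 22.7%, Program A 88/238 = 37.0% → Program A
Low-risk: the CBT program 197/237 = 83.1%, Program A 227/240 = 94.6% → Program A
Overall: the CBT program 282/612 = 46.1%, Program A 315/478 = 65.9% → Program A
Program A wins overall and in every risk group — no reversal.

No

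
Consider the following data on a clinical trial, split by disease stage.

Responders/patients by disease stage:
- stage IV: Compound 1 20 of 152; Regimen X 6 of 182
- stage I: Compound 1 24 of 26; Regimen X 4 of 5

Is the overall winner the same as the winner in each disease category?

Yes

Stage IV: Compound 1 20/152 = 13.2%, Regimen X 6/182 = 3.3% → Compound 1
Stage I: Compound 1 24/26 = 92.3%, Regimen X 4/5 = 80.0% → Compound 1
Overall: Compound 1 44/178 = 24.7%, Regimen X 10/187 = 5.3% → Compound 1
Compound 1 wins overall and in every disease group — no reversal.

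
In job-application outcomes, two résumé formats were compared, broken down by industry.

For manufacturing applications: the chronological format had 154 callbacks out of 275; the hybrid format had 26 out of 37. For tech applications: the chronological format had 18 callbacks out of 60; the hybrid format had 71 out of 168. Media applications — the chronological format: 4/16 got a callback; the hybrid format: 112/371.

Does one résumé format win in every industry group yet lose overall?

Manufacturing: the chronological format 154/275 = 56.0%, the hybrid format 26/37 = 70.3% → the hybrid format
Tech: the chronological format 18/60 = 30.0%, the hybrid format 71/168 = 42.3% → the hybrid format
Media: the chronological format 4/16 = 25.0%, the hybrid format 112/371 = 30.2% → the hybrid format
Overall: the chronological format 176/351 = 50.1%, the hybrid format 209/576 = 36.3% → the chronological format
The hybrid format wins each industry group but the chronological format wins overall — the comparison reverses. The hybrid format's applications skew toward media, which has a lower base rate.

Yes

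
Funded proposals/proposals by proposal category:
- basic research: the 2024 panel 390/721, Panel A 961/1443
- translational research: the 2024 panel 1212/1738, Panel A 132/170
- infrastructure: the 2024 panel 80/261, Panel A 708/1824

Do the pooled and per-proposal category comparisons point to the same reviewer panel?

Basic research: the 2024 panel 390/721 = 54.1%, Panel A 961/1443 = 66.6% → Panel A
Translational research: the 2024 panel 1212/1738 = 69.7%, Panel A 132/170 = 77.6% → Panel A
Infrastructure: the 2024 panel 80/261 = 30.7%, Panel A 708/1824 = 38.8% → Panel A
Overall: the 2024 panel 1682/2720 = 61.8%, Panel A 1801/3437 = 52.4% → the 2024 panel
Panel A wins each proposal group but the 2024 panel wins overall — the comparison reverses. Panel A's proposals skew toward infrastructure, which has a lower base rate.

No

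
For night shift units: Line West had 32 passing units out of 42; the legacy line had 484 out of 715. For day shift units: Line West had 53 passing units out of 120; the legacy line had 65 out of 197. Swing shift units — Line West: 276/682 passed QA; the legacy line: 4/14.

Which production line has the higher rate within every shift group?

Line West

Night shift: Line West 32/42 = 76.2%, the legacy line 484/715 = 67.7% → Line West
Day shift: Line West 53/120 = 44.2%, the legacy line 65/197 = 33.0% → Line West
Swing shift: Line West 276/682 = 40.5%, the legacy line 4/14 = 28.6% → Line West
Line West has the higher rate in all 3 groups.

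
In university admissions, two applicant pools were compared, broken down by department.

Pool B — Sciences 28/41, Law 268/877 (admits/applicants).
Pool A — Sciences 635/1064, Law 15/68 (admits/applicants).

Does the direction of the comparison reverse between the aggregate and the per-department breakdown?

Yes

Sciences: Pool B 28/41 = 68.3%, Pool A 635/1064 = 59.7% → Pool B
Law: Pool B 268/877 = 30.6%, Pool A 15/68 = 22.1% → Pool B
Overall: Pool B 296/918 = 32.2%, Pool A 650/1132 = 57.4% → Pool A
Pool B wins each department group but Pool A wins overall — the comparison reverses. Pool B's applicants skew toward Law, which has a lower base rate.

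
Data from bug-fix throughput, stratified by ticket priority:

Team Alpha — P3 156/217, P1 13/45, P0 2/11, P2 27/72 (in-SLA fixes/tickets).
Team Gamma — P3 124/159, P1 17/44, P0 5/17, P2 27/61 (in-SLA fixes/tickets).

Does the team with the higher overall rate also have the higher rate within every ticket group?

P3: Team Alpha 156/217 = 71.9%, Team Gamma 124/159 = 78.0% → Team Gamma
P1: Team Alpha 13/45 = 28.9%, Team Gamma 17/44 = 38.6% → Team Gamma
P0: Team Alpha 2/11 = 18.2%, Team Gamma 5/17 = 29.4% → Team Gamma
P2: Team Alpha 27/72 = 37.5%, Team Gamma 27/61 = 44.3% → Team Gamma
Overall: Team Alpha 198/345 = 57.4%, Team Gamma 173/281 = 61.6% → Team Gamma
Team Gamma wins overall and in every ticket group — no reversal.

Yes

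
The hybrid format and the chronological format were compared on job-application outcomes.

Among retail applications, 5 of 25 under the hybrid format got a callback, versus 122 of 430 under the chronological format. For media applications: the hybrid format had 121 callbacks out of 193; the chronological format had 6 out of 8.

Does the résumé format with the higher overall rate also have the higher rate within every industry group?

Retail: the hybrid format 5/25 = 20.0%, the chronological format 122/430 = 28.4% → the chronological format
Media: the hybrid format 121/193 = 62.7%, the chronological format 6/8 = 75.0% → the chronological format
Overall: the hybrid format 126/218 = 57.8%, the chronological format 128/438 = 29.2% → the hybrid format
The chronological format wins each industry group but the hybrid format wins overall — the comparison reverses. The chronological format's applications skew toward retail, which has a lower base rate.

No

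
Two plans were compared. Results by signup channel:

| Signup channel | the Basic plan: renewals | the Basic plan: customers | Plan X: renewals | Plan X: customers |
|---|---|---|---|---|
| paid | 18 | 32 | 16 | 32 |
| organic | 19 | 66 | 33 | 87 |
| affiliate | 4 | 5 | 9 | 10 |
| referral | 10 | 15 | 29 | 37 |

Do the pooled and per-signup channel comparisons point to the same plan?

Paid: the Basic plan 18/32 = 56.2%, Plan X 16/32 = 50.0% → the Basic plan
Organic: the Basic plan 19/66 = 28.8%, Plan X 33/87 = 37.9% → Plan X
Affiliate: the Basic plan 4/5 = 80.0%, Plan X 9/10 = 90.0% → Plan X
Referral: the Basic plan 10/15 = 66.7%, Plan X 29/37 = 78.4% → Plan X
Overall: the Basic plan 51/118 = 43.2%, Plan X 87/166 = 52.4% → Plan X
Neither sweeps: the Basic plan wins 1 of 4 groups, Plan X wins 3. Plan X wins overall but not every group — no Simpson reversal.

No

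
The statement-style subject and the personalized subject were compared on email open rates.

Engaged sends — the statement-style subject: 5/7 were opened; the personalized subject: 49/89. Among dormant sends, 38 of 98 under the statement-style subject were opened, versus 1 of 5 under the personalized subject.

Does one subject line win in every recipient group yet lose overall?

Yes

Engaged: the statement-style subject 5/7 = 71.4%, the personalized subject 49/89 = 55.1% → the statement-style subject
Dormant: the statement-style subject 38/98 = 38.8%, the personalized subject 1/5 = 20.0% → the statement-style subject
Overall: the statement-style subject 43/105 = 41.0%, the personalized subject 50/94 = 53.2% → the personalized subject
The statement-style subject wins each recipient group but the personalized subject wins overall — the comparison reverses. The statement-style subject's sends skew toward dormant, which has a lower base rate.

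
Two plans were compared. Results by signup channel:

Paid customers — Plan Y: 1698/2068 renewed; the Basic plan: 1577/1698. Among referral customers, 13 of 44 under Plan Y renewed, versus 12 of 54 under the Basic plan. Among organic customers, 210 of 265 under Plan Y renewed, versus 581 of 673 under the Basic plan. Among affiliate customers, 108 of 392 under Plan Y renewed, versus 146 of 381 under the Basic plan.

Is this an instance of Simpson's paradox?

No

Paid: Plan Y 1698/2068 = 82.1%, the Basic plan 1577/1698 = 92.9% → the Basic plan
Referral: Plan Y 13/44 = 29.5%, the Basic plan 12/54 = 22.2% → Plan Y
Organic: Plan Y 210/265 = 79.2%, the Basic plan 581/673 = 86.3% → the Basic plan
Affiliate: Plan Y 108/392 = 27.6%, the Basic plan 146/381 = 38.3% → the Basic plan
Overall: Plan Y 2029/2769 = 73.3%, the Basic plan 2316/2806 = 82.5% → the Basic plan
Neither sweeps: Plan Y wins 1 of 4 groups, the Basic plan wins 3. The Basic plan wins overall but not every group — no Simpson reversal.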